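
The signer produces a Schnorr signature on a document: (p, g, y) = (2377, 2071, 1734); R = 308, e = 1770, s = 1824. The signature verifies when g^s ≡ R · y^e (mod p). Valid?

g^s mod p:
2071^2 = 4289041 ≡ 933
2071^4 ≡ 933^2 = 870489 ≡ 507
2071^8 ≡ 507^2 = 257049 ≡ 333
2071^16 ≡ 333^2 = 110889 ≡ 1547
2071^32 ≡ 1547^2 = 2393209 ≡ 1947
2071^64 ≡ 1947^2 = 3790809 ≡ 1871
2071^128 ≡ 1871^2 = 3500641 ≡ 1697
2071^256 ≡ 1697^2 = 2879809 ≡ 1262
2071^512 ≡ 1262^2 = 1592644 ≡ 54
2071^1024 ≡ 54^2 = 2916 ≡ 539
1824 = 1024 + 512 + 256 + 32, so 2071^1824 ≡ 539·54·1262·1947 ≡ 1493 (mod 2377)
R · y^e mod p:
1734^2 = 3006756 ≡ 2228
1734^4 ≡ 2228^2 = 4963984 ≡ 808
1734^8 ≡ 808^2 = 652864 ≡ 1566
1734^16 ≡ 1566^2 = 2452356 ≡ 1669
1734^32 ≡ 1669^2 = 2785561 ≡ 2094
1734^64 ≡ 2094^2 = 4384836 ≡ 1648
1734^128 ≡ 1648^2 = 2715904 ≡ 1370
1734^256 ≡ 1370^2 = 1876900 ≡ 1447
1734^512 ≡ 1447^2 = 2093809 ≡ 2049
1734^1024 ≡ 2049^2 = 4198401 ≡ 619
1770 = 1024 + 512 + 128 + 64 + 32 + 8 + 2, so 1734^1770 ≡ 619·2049·1370·1648·2094·1566·2228 ≡ 28 (mod 2377)
308·28 = 8624 ≡ 1493 (mod 2377)
1493 ≡ 1493 (mod 2377); signature holds.

yes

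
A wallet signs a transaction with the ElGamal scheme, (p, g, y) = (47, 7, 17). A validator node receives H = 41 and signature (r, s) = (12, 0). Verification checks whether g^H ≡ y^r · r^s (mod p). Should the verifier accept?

Left side g^H mod p:
Squares mod 47: 7^1≡7, 7^2≡2, 7^4≡4, 7^8≡16, 7^16≡21, 7^32≡18
41 = 32 + 8 + 1, so 7^41 ≡ 18·16·7 ≡ 42 (mod 47)
Right side y^r · r^s mod p:
Squares mod 47: 17^1≡17, 17^2≡7, 17^4≡2, 17^8≡4
12 = 8 + 4, so 17^12 ≡ 4·2 ≡ 8 (mod 47)
12^0 mod 47 = 1
8·1 = 8 ≡ 8 (mod 47)
42 ≠ 8, so verification fails.

reject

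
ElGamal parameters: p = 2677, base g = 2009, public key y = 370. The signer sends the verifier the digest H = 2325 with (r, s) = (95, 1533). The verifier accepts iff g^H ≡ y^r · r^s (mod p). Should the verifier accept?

Left side g^H mod p:
2009^2 = 4036081 ≡ 1842
2009^4 ≡ 1842^2 = 3392964 ≡ 1205
2009^8 ≡ 1205^2 = 1452025 ≡ 1091
2009^16 ≡ 1091^2 = 1190281 ≡ 1693
2009^32 ≡ 1693^2 = 2866249 ≡ 1859
2009^64 ≡ 1859^2 = 3455881 ≡ 2551
2009^128 ≡ 2551^2 = 6507601 ≡ 2491
2009^256 ≡ 2491^2 = 6205081 ≡ 2472
2009^512 ≡ 2472^2 = 6110784 ≡ 1870
2009^1024 ≡ 1870^2 = 3496900 ≡ 738
2009^2048 ≡ 738^2 = 544644 ≡ 1213
2325 = 2048 + 256 + 16 + 4 + 1, so 2009^2325 ≡ 1213·2472·1693·1205·2009 ≡ 1068 (mod 2677)
Right side y^r · r^s mod p:
370^2 = 136900 ≡ 373
370^4 ≡ 373^2 = 139129 ≡ 2602
370^8 ≡ 2602^2 = 6770404 ≡ 271
370^16 ≡ 271^2 = 73441 ≡ 1162
370^32 ≡ 1162^2 = 1350244 ≡ 1036
370^64 ≡ 1036^2 = 1073296 ≡ 2496
95 = 64 + 16 + 8 + 4 + 2 + 1, so 370^95 ≡ 2496·1162·271·2602·373·370 ≡ 564 (mod 2677)
95^2 = 9025 ≡ 994
95^4 ≡ 994^2 = 988036 ≡ 223
95^8 ≡ 223^2 = 49729 ≡ 1543
95^16 ≡ 1543^2 = 2380849 ≡ 996
95^32 ≡ 996^2 = 992016 ≡ 1526
95^64 ≡ 1526^2 = 2328676 ≡ 2363
95^128 ≡ 2363^2 = 5583769 ≡ 2224
95^256 ≡ 2224^2 = 4946176 ≡ 1757
95^512 ≡ 1757^2 = 3087049 ≡ 468
95^1024 ≡ 468^2 = 219024 ≡ 2187
1533 = 1024 + 256 + 128 + 64 + 32 + 16 + 8 + 4 + 1, so 95^1533 ≡ 2187·1757·2224·2363·1526·996·1543·223·95 ≡ 2365 (mod 2677)
564·2365 = 1333860 ≡ 714 (mod 2677)
1068 ≠ 714, so verification fails.

reject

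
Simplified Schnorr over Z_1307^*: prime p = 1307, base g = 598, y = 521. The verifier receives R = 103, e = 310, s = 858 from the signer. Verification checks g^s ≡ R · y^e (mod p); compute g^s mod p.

1052

Squares mod 1307: 598^1≡598, 598^2≡793, 598^4≡182, 598^8≡449, 598^16≡323, 598^32≡1076, 598^64≡1081, 598^128≡103, 598^256≡153, 598^512≡1190
858 = 512 + 256 + 64 + 16 + 8 + 2, so 598^858 ≡ 1190·153·1081·323·449·793 ≡ 1052 (mod 1307)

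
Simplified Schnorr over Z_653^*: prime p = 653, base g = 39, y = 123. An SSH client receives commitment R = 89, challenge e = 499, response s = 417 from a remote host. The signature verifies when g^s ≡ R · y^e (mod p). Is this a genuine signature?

g^s mod p:
39^417 mod 653 = 432
R · y^e mod p:
123^499 mod 653 = 291
89·291 = 25899 ≡ 432 (mod 653)
432 ≡ 432 (mod 653); signature holds.

genuine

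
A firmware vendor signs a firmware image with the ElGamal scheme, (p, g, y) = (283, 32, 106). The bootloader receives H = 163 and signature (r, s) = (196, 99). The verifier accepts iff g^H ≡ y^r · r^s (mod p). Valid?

no

Left side g^H mod p:
Squares mod 283: 32^1≡32, 32^2≡175, 32^4≡61, 32^8≡42, 32^16≡66, 32^32≡111, 32^64≡152, 32^128≡181
163 = 128 + 32 + 2 + 1, so 32^163 ≡ 181·111·175·32 ≡ 120 (mod 283)
Right side y^r · r^s mod p:
Squares mod 283: 106^1≡106, 106^2≡199, 106^4≡264, 106^8≡78, 106^16≡141, 106^32≡71, 106^64≡230, 106^128≡262
196 = 128 + 64 + 4, so 106^196 ≡ 262·230·264 ≡ 78 (mod 283)
Squares mod 283: 196^1≡196, 196^2≡211, 196^4≡90, 196^8≡176, 196^16≡129, 196^32≡227, 196^64≡23
99 = 64 + 32 + 2 + 1, so 196^99 ≡ 23·227·211·196 ≡ 15 (mod 283)
78·15 = 1170 ≡ 38 (mod 283)
120 ≠ 38, so verification fails.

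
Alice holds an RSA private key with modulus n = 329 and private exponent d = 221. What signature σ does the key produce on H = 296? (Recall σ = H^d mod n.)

Squares mod 329: H^1≡296, H^2≡102, H^4≡205, H^8≡242, H^16≡2, H^32≡4, H^64≡16, H^128≡256
221 = 128 + 64 + 16 + 8 + 4 + 1, so H^221 ≡ 256·16·2·242·205·296 ≡ 200 (mod 329)

200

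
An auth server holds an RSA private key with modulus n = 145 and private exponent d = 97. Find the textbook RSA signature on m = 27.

102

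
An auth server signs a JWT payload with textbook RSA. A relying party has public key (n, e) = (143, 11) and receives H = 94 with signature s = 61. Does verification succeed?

Squares mod 143: s^1≡61, s^2≡3, s^4≡9, s^8≡81
11 = 8 + 2 + 1, so s^11 ≡ 81·3·61 ≡ 94 (mod 143)
94 = H, so the signature checks out.

passes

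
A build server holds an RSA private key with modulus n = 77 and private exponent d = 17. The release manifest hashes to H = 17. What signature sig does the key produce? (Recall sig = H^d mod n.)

19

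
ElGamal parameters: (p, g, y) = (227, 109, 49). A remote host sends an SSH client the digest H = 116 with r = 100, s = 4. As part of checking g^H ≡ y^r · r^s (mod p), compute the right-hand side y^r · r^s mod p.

49^2 = 2401 ≡ 131
49^4 ≡ 131^2 = 17161 ≡ 136
49^8 ≡ 136^2 = 18496 ≡ 109
49^16 ≡ 109^2 = 11881 ≡ 77
49^32 ≡ 77^2 = 5929 ≡ 27
49^64 ≡ 27^2 = 729 ≡ 48
100 = 64 + 32 + 4, so 49^100 ≡ 48·27·136 ≡ 104 (mod 227)
100^2 = 10000 ≡ 12
100^4 ≡ 12^2 = 144
y^r · r^s ≡ 104·144 = 14976 ≡ 221 (mod 227)

221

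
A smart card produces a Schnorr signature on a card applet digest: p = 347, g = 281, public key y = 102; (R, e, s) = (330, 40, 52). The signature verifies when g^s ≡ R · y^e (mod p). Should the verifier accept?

accept

g^s mod p:
Squares mod 347: 281^1≡281, 281^2≡192, 281^4≡82, 281^8≡131, 281^16≡158, 281^32≡327
52 = 32 + 16 + 4, so 281^52 ≡ 327·158·82 ≡ 89 (mod 347)
R · y^e mod p:
Squares mod 347: 102^1≡102, 102^2≡341, 102^4≡36, 102^8≡255, 102^16≡136, 102^32≡105
40 = 32 + 8, so 102^40 ≡ 105·255 ≡ 56 (mod 347)
330·56 = 18480 ≡ 89 (mod 347)
89 ≡ 89 (mod 347); signature holds.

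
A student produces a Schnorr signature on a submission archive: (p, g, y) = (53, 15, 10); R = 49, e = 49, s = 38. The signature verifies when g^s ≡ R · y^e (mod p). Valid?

g^s mod p:
15^2 = 225 ≡ 13
15^4 ≡ 13^2 = 169 ≡ 10
15^8 ≡ 10^2 = 100 ≡ 47
15^16 ≡ 47^2 = 2209 ≡ 36
15^32 ≡ 36^2 = 1296 ≡ 24
38 = 32 + 4 + 2, so 15^38 ≡ 24·10·13 ≡ 46 (mod 53)
R · y^e mod p:
10^2 = 100 ≡ 47
10^4 ≡ 47^2 = 2209 ≡ 36
10^8 ≡ 36^2 = 1296 ≡ 24
10^16 ≡ 24^2 = 576 ≡ 46
10^32 ≡ 46^2 = 2116 ≡ 49
49 = 32 + 16 + 1, so 10^49 ≡ 49·46·10 ≡ 15 (mod 53)
49·15 = 735 ≡ 46 (mod 53)
46 ≡ 46 (mod 53); signature holds.

yes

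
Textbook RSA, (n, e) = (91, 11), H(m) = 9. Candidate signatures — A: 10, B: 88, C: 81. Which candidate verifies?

C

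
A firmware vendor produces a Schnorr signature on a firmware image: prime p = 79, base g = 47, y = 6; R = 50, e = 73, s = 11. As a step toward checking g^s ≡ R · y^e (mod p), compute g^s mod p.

Squares mod 79: 47^1≡47, 47^2≡76, 47^4≡9, 47^8≡2
11 = 8 + 2 + 1, so 47^11 ≡ 2·76·47 ≡ 34 (mod 79)

34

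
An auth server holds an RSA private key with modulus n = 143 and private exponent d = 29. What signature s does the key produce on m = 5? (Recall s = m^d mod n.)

31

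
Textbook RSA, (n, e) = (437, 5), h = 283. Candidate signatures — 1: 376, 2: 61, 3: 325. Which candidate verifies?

Candidate 1: Squares mod 437: 376^1≡376, 376^2≡225, 376^4≡370; 5 = 4 + 1, so 376^5 ≡ 370·376 ≡ 154 (mod 437)
Candidate 2: Squares mod 437: 61^1≡61, 61^2≡225, 61^4≡370; 5 = 4 + 1, so 61^5 ≡ 370·61 ≡ 283 (mod 437)
  → matches h = 283
Candidate 3: Squares mod 437: 325^1≡325, 325^2≡308, 325^4≡35; 5 = 4 + 1, so 325^5 ≡ 35·325 ≡ 13 (mod 437)

2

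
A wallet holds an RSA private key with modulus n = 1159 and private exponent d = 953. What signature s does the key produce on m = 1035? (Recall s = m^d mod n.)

986

m^953 mod 1159 = 986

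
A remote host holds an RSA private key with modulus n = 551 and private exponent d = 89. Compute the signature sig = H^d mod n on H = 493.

H^2 ≡ 493^2 = 243049 ≡ 58
H^4 ≡ 58^2 = 3364 ≡ 58
H^8 ≡ 58^2 = 3364 ≡ 58
H^16 ≡ 58^2 = 3364 ≡ 58
H^32 ≡ 58^2 = 3364 ≡ 58
H^64 ≡ 58^2 = 3364 ≡ 58
89 = 64 + 16 + 8 + 1, so H^89 ≡ 58·58·58·493 ≡ 493 (mod 551)

493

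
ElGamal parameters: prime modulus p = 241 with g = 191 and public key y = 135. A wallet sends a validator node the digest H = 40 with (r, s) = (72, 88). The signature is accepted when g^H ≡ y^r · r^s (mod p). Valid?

Left side g^H mod p:
191^2 = 36481 ≡ 90
191^4 ≡ 90^2 = 8100 ≡ 147
191^8 ≡ 147^2 = 21609 ≡ 160
191^16 ≡ 160^2 = 25600 ≡ 54
191^32 ≡ 54^2 = 2916 ≡ 24
40 = 32 + 8, so 191^40 ≡ 24·160 ≡ 225 (mod 241)
Right side y^r · r^s mod p:
135^2 = 18225 ≡ 150
135^4 ≡ 150^2 = 22500 ≡ 87
135^8 ≡ 87^2 = 7569 ≡ 98
135^16 ≡ 98^2 = 9604 ≡ 205
135^32 ≡ 205^2 = 42025 ≡ 91
135^64 ≡ 91^2 = 8281 ≡ 87
72 = 64 + 8, so 135^72 ≡ 87·98 ≡ 91 (mod 241)
72^2 = 5184 ≡ 123
72^4 ≡ 123^2 = 15129 ≡ 187
72^8 ≡ 187^2 = 34969 ≡ 24
72^16 ≡ 24^2 = 576 ≡ 94
72^32 ≡ 94^2 = 8836 ≡ 160
72^64 ≡ 160^2 = 25600 ≡ 54
88 = 64 + 16 + 8, so 72^88 ≡ 54·94·24 ≡ 119 (mod 241)
91·119 = 10829 ≡ 225 (mod 241)
225 ≡ 225 (mod 241), so the signature is genuine.

yes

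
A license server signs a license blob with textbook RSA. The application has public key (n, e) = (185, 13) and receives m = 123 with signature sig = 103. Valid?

Squares mod 185: sig^1≡103, sig^2≡64, sig^4≡26, sig^8≡121
13 = 8 + 4 + 1, so sig^13 ≡ 121·26·103 ≡ 103 (mod 185)
The recovered value 103 does not match the digest 123.

no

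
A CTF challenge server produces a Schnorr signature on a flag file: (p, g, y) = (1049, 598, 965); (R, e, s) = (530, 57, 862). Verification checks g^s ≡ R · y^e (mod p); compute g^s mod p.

Squares mod 1049: 598^1≡598, 598^2≡944, 598^4≡535, 598^8≡897, 598^16≡26, 598^32≡676, 598^64≡661, 598^128≡537, 598^256≡943, 598^512≡746
862 = 512 + 256 + 64 + 16 + 8 + 4 + 2, so 598^862 ≡ 746·943·661·26·897·535·944 ≡ 774 (mod 1049)

774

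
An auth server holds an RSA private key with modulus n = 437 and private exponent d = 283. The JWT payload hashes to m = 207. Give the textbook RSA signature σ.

92

m^2 ≡ 207^2 = 42849 ≡ 23
m^4 ≡ 23^2 = 529 ≡ 92
m^8 ≡ 92^2 = 8464 ≡ 161
m^16 ≡ 161^2 = 25921 ≡ 138
m^32 ≡ 138^2 = 19044 ≡ 253
m^64 ≡ 253^2 = 64009 ≡ 207
m^128 ≡ 207^2 = 42849 ≡ 23
m^256 ≡ 23^2 = 529 ≡ 92
283 = 256 + 16 + 8 + 2 + 1, so m^283 ≡ 92·138·161·23·207 ≡ 92 (mod 437)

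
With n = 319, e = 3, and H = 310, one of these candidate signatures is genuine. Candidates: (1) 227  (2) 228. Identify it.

Candidate 1: 227^2 = 51529 ≡ 170; 3 = 2 + 1, so 227^3 ≡ 170·227 ≡ 310 (mod 319)
  → matches H = 310
Candidate 2: 228^2 = 51984 ≡ 306; 3 = 2 + 1, so 228^3 ≡ 306·228 ≡ 226 (mod 319)

1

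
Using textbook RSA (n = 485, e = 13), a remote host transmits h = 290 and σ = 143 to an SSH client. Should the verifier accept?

σ^2 ≡ 143^2 = 20449 ≡ 79
σ^4 ≡ 79^2 = 6241 ≡ 421
σ^8 ≡ 421^2 = 177241 ≡ 216
13 = 8 + 4 + 1, so σ^13 ≡ 216·421·143 ≡ 28 (mod 485)
28 ≠ 290, so verification fails.

reject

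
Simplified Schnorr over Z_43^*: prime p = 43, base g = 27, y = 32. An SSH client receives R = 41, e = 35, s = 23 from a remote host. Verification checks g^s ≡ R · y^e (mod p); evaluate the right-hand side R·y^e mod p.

2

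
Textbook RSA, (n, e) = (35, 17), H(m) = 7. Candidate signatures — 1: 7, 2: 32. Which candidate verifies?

Candidate 1: Squares mod 35: 7^1≡7, 7^2≡14, 7^4≡21, 7^8≡21, 7^16≡21; 17 = 16 + 1, so 7^17 ≡ 21·7 ≡ 7 (mod 35)
  → matches H(m) = 7
Candidate 2: Squares mod 35: 32^1≡32, 32^2≡9, 32^4≡11, 32^8≡16, 32^16≡11; 17 = 16 + 1, so 32^17 ≡ 11·32 ≡ 2 (mod 35)

1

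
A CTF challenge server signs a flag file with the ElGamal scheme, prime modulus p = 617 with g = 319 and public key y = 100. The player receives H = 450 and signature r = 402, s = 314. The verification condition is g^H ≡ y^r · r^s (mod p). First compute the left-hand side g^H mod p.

377

319^450 mod 617 = 377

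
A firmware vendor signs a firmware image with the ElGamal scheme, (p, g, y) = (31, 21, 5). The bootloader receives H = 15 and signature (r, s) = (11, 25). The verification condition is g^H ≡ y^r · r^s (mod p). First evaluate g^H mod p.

30

21^2 = 441 ≡ 7
21^4 ≡ 7^2 = 49 ≡ 18
21^8 ≡ 18^2 = 324 ≡ 14
15 = 8 + 4 + 2 + 1, so 21^15 ≡ 14·18·7·21 ≡ 30 (mod 31)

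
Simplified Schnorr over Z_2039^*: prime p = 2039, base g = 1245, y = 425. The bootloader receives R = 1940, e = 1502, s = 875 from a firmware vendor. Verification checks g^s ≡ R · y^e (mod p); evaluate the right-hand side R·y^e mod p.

425^2 = 180625 ≡ 1193
425^4 ≡ 1193^2 = 1423249 ≡ 27
425^8 ≡ 27^2 = 729
425^16 ≡ 729^2 = 531441 ≡ 1301
425^32 ≡ 1301^2 = 1692601 ≡ 231
425^64 ≡ 231^2 = 53361 ≡ 347
425^128 ≡ 347^2 = 120409 ≡ 108
425^256 ≡ 108^2 = 11664 ≡ 1469
425^512 ≡ 1469^2 = 2157961 ≡ 699
425^1024 ≡ 699^2 = 488601 ≡ 1280
1502 = 1024 + 256 + 128 + 64 + 16 + 8 + 4 + 2, so 425^1502 ≡ 1280·1469·108·347·1301·729·27·1193 ≡ 890 (mod 2039)
R · y^e ≡ 1940·890 = 1726600 ≡ 1606 (mod 2039)

1606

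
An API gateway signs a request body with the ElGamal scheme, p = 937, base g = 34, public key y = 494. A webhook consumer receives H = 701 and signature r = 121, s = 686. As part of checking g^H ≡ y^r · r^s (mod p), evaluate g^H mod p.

34^2 = 1156 ≡ 219
34^4 ≡ 219^2 = 47961 ≡ 174
34^8 ≡ 174^2 = 30276 ≡ 292
34^16 ≡ 292^2 = 85264 ≡ 934
34^32 ≡ 934^2 = 872356 ≡ 9
34^64 ≡ 9^2 = 81
34^128 ≡ 81^2 = 6561 ≡ 2
34^256 ≡ 2^2 = 4
34^512 ≡ 4^2 = 16
701 = 512 + 128 + 32 + 16 + 8 + 4 + 1, so 34^701 ≡ 16·2·9·934·292·174·34 ≡ 248 (mod 937)

248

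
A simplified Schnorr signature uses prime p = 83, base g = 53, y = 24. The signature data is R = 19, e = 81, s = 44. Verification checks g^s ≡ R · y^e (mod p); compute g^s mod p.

25

53^2 = 2809 ≡ 70
53^4 ≡ 70^2 = 4900 ≡ 3
53^8 ≡ 3^2 = 9
53^16 ≡ 9^2 = 81
53^32 ≡ 81^2 = 6561 ≡ 4
44 = 32 + 8 + 4, so 53^44 ≡ 4·9·3 ≡ 25 (mod 83)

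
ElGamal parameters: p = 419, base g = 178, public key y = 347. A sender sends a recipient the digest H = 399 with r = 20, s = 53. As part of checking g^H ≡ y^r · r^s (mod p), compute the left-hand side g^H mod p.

169

178^2 = 31684 ≡ 259
178^4 ≡ 259^2 = 67081 ≡ 41
178^8 ≡ 41^2 = 1681 ≡ 5
178^16 ≡ 5^2 = 25
178^32 ≡ 25^2 = 625 ≡ 206
178^64 ≡ 206^2 = 42436 ≡ 117
178^128 ≡ 117^2 = 13689 ≡ 281
178^256 ≡ 281^2 = 78961 ≡ 189
399 = 256 + 128 + 8 + 4 + 2 + 1, so 178^399 ≡ 189·281·5·41·259·178 ≡ 169 (mod 419)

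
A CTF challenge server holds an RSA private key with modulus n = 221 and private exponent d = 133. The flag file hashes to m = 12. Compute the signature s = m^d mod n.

m^2 ≡ 12^2 = 144
m^4 ≡ 144^2 = 20736 ≡ 183
m^8 ≡ 183^2 = 33489 ≡ 118
m^16 ≡ 118^2 = 13924 ≡ 1
m^32 ≡ 1^2 = 1
m^64 ≡ 1^2 = 1
m^128 ≡ 1^2 = 1
133 = 128 + 4 + 1, so m^133 ≡ 1·183·12 ≡ 207 (mod 221)

207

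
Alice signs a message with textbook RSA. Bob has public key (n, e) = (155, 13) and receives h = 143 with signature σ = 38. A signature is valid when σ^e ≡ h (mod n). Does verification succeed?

σ^13 mod 155 = 143
143 = h, so the signature checks out.

passes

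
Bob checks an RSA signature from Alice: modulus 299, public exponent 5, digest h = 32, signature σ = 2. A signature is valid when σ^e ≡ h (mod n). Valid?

yes

Squares mod 299: σ^1≡2, σ^2≡4, σ^4≡16
5 = 4 + 1, so σ^5 ≡ 16·2 ≡ 32 (mod 299)
Since 32 equals the digest 32, verification succeeds.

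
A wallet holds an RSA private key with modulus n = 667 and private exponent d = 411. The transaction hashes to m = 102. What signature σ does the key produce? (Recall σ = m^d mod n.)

Squares mod 667: m^1≡102, m^2≡399, m^4≡455, m^8≡255, m^16≡326, m^32≡223, m^64≡371, m^128≡239, m^256≡426
411 = 256 + 128 + 16 + 8 + 2 + 1, so m^411 ≡ 426·239·326·255·399·102 ≡ 396 (mod 667)

396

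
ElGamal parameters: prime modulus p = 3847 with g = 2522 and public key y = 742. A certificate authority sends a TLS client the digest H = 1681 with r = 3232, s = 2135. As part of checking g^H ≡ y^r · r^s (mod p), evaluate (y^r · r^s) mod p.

3186

742^2 = 550564 ≡ 443
742^4 ≡ 443^2 = 196249 ≡ 52
742^8 ≡ 52^2 = 2704
742^16 ≡ 2704^2 = 7311616 ≡ 2316
742^32 ≡ 2316^2 = 5363856 ≡ 1138
742^64 ≡ 1138^2 = 1295044 ≡ 2452
742^128 ≡ 2452^2 = 6012304 ≡ 3290
742^256 ≡ 3290^2 = 10824100 ≡ 2489
742^512 ≡ 2489^2 = 6195121 ≡ 1451
742^1024 ≡ 1451^2 = 2105401 ≡ 1092
742^2048 ≡ 1092^2 = 1192464 ≡ 3741
3232 = 2048 + 1024 + 128 + 32, so 742^3232 ≡ 3741·1092·3290·1138 ≡ 3722 (mod 3847)
3232^2 = 10445824 ≡ 1219
3232^4 ≡ 1219^2 = 1485961 ≡ 1019
3232^8 ≡ 1019^2 = 1038361 ≡ 3518
3232^16 ≡ 3518^2 = 12376324 ≡ 525
3232^32 ≡ 525^2 = 275625 ≡ 2488
3232^64 ≡ 2488^2 = 6190144 ≡ 321
3232^128 ≡ 321^2 = 103041 ≡ 3019
3232^256 ≡ 3019^2 = 9114361 ≡ 818
3232^512 ≡ 818^2 = 669124 ≡ 3593
3232^1024 ≡ 3593^2 = 12909649 ≡ 2964
3232^2048 ≡ 2964^2 = 8785296 ≡ 2595
2135 = 2048 + 64 + 16 + 4 + 2 + 1, so 3232^2135 ≡ 2595·321·525·1019·1219·3232 ≡ 1144 (mod 3847)
y^r · r^s ≡ 3722·1144 = 4257968 ≡ 3186 (mod 3847)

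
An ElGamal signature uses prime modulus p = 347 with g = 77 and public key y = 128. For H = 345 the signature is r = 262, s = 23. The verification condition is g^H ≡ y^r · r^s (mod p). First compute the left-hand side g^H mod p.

338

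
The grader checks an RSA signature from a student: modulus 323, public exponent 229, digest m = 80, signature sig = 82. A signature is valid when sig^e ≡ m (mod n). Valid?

sig^2 ≡ 82^2 = 6724 ≡ 264
sig^4 ≡ 264^2 = 69696 ≡ 251
sig^8 ≡ 251^2 = 63001 ≡ 16
sig^16 ≡ 16^2 = 256
sig^32 ≡ 256^2 = 65536 ≡ 290
sig^64 ≡ 290^2 = 84100 ≡ 120
sig^128 ≡ 120^2 = 14400 ≡ 188
229 = 128 + 64 + 32 + 4 + 1, so sig^229 ≡ 188·120·290·251·82 ≡ 80 (mod 323)
Since 80 equals the digest 80, verification succeeds.

yes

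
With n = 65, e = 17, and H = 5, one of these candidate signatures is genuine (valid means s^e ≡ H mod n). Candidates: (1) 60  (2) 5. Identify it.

2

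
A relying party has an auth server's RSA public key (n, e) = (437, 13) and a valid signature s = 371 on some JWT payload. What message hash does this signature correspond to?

s^2 ≡ 371^2 = 137641 ≡ 423
s^4 ≡ 423^2 = 178929 ≡ 196
s^8 ≡ 196^2 = 38416 ≡ 397
13 = 8 + 4 + 1, so s^13 ≡ 397·196·371 ≡ 32 (mod 437)

32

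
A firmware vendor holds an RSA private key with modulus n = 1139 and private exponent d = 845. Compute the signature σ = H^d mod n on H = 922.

701

H^845 mod 1139 = 701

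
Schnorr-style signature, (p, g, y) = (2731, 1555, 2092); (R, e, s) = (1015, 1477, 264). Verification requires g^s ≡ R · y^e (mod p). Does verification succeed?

passes

g^s mod p:
1555^2 = 2418025 ≡ 1090
1555^4 ≡ 1090^2 = 1188100 ≡ 115
1555^8 ≡ 115^2 = 13225 ≡ 2301
1555^16 ≡ 2301^2 = 5294601 ≡ 1923
1555^32 ≡ 1923^2 = 3697929 ≡ 155
1555^64 ≡ 155^2 = 24025 ≡ 2177
1555^128 ≡ 2177^2 = 4739329 ≡ 1044
1555^256 ≡ 1044^2 = 1089936 ≡ 267
264 = 256 + 8, so 1555^264 ≡ 267·2301 ≡ 2623 (mod 2731)
R · y^e mod p:
2092^2 = 4376464 ≡ 1402
2092^4 ≡ 1402^2 = 1965604 ≡ 2015
2092^8 ≡ 2015^2 = 4060225 ≡ 1959
2092^16 ≡ 1959^2 = 3837681 ≡ 626
2092^32 ≡ 626^2 = 391876 ≡ 1343
2092^64 ≡ 1343^2 = 1803649 ≡ 1189
2092^128 ≡ 1189^2 = 1413721 ≡ 1794
2092^256 ≡ 1794^2 = 3218436 ≡ 1318
2092^512 ≡ 1318^2 = 1737124 ≡ 208
2092^1024 ≡ 208^2 = 43264 ≡ 2299
1477 = 1024 + 256 + 128 + 64 + 4 + 1, so 2092^1477 ≡ 2299·1318·1794·1189·2015·2092 ≡ 573 (mod 2731)
1015·573 = 581595 ≡ 2623 (mod 2731)
2623 ≡ 2623 (mod 2731); signature holds.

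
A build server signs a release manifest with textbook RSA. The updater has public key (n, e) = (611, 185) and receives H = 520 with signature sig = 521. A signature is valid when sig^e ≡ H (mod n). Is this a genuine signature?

forged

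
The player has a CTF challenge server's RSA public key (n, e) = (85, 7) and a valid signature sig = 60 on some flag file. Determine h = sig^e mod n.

70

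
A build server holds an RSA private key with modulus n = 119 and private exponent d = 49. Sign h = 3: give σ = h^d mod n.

3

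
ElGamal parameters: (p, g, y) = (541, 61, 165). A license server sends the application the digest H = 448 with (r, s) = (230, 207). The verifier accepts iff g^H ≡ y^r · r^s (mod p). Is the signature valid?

invalid

Left side g^H mod p:
61^2 = 3721 ≡ 475
61^4 ≡ 475^2 = 225625 ≡ 28
61^8 ≡ 28^2 = 784 ≡ 243
61^16 ≡ 243^2 = 59049 ≡ 80
61^32 ≡ 80^2 = 6400 ≡ 449
61^64 ≡ 449^2 = 201601 ≡ 349
61^128 ≡ 349^2 = 121801 ≡ 76
61^256 ≡ 76^2 = 5776 ≡ 366
448 = 256 + 128 + 64, so 61^448 ≡ 366·76·349 ≡ 80 (mod 541)
Right side y^r · r^s mod p:
165^2 = 27225 ≡ 175
165^4 ≡ 175^2 = 30625 ≡ 329
165^8 ≡ 329^2 = 108241 ≡ 41
165^16 ≡ 41^2 = 1681 ≡ 58
165^32 ≡ 58^2 = 3364 ≡ 118
165^64 ≡ 118^2 = 13924 ≡ 399
165^128 ≡ 399^2 = 159201 ≡ 147
230 = 128 + 64 + 32 + 4 + 2, so 165^230 ≡ 147·399·118·329·175 ≡ 192 (mod 541)
230^2 = 52900 ≡ 423
230^4 ≡ 423^2 = 178929 ≡ 399
230^8 ≡ 399^2 = 159201 ≡ 147
230^16 ≡ 147^2 = 21609 ≡ 510
230^32 ≡ 510^2 = 260100 ≡ 420
230^64 ≡ 420^2 = 176400 ≡ 34
230^128 ≡ 34^2 = 1156 ≡ 74
207 = 128 + 64 + 8 + 4 + 2 + 1, so 230^207 ≡ 74·34·147·399·423·230 ≡ 216 (mod 541)
192·216 = 41472 ≡ 356 (mod 541)
80 ≠ 356, so verification fails.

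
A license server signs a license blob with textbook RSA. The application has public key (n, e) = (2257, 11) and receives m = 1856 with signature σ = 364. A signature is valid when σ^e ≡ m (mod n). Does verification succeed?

passes

σ^2 ≡ 364^2 = 132496 ≡ 1590
σ^4 ≡ 1590^2 = 2528100 ≡ 260
σ^8 ≡ 260^2 = 67600 ≡ 2147
11 = 8 + 2 + 1, so σ^11 ≡ 2147·1590·364 ≡ 1856 (mod 2257)
Since 1856 equals the digest 1856, verification succeeds.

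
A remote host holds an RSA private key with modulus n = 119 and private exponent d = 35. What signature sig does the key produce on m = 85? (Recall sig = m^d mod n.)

m^2 ≡ 85^2 = 7225 ≡ 85
m^4 ≡ 85^2 = 7225 ≡ 85
m^8 ≡ 85^2 = 7225 ≡ 85
m^16 ≡ 85^2 = 7225 ≡ 85
m^32 ≡ 85^2 = 7225 ≡ 85
35 = 32 + 2 + 1, so m^35 ≡ 85·85·85 ≡ 85 (mod 119)

85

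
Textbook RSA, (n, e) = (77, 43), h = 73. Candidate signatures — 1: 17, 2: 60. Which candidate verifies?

Candidate 1: 17^43 mod 77 = 73
  → matches h = 73
Candidate 2: 60^43 mod 77 = 4

1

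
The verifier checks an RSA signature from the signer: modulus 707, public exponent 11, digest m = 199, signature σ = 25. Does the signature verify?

σ^2 ≡ 25^2 = 625
σ^4 ≡ 625^2 = 390625 ≡ 361
σ^8 ≡ 361^2 = 130321 ≡ 233
11 = 8 + 2 + 1, so σ^11 ≡ 233·625·25 ≡ 282 (mod 707)
σ^11 mod 707 = 282, but m = 199.

does not verify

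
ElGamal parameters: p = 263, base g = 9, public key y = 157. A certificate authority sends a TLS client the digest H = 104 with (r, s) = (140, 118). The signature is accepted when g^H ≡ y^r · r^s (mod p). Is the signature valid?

Left side g^H mod p:
9^104 mod 263 = 248
Right side y^r · r^s mod p:
157^140 mod 263 = 31
140^118 mod 263 = 8
31·8 = 248 ≡ 248 (mod 263)
248 ≡ 248 (mod 263), so the signature is genuine.

valid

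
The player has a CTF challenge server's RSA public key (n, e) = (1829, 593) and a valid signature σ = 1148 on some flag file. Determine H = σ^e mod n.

993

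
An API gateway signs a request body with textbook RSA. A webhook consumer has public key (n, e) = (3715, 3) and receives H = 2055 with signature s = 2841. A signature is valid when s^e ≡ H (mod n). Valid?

s^3 mod 3715 = 2456
The recovered value 2456 does not match the digest 2055.

no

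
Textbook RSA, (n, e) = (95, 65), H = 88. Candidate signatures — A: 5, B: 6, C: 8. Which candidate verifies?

C

Candidate A: Squares mod 95: 5^1≡5, 5^2≡25, 5^4≡55, 5^8≡80, 5^16≡35, 5^32≡85, 5^64≡5; 65 = 64 + 1, so 5^65 ≡ 5·5 ≡ 25 (mod 95)
Candidate B: Squares mod 95: 6^1≡6, 6^2≡36, 6^4≡61, 6^8≡16, 6^16≡66, 6^32≡81, 6^64≡6; 65 = 64 + 1, so 6^65 ≡ 6·6 ≡ 36 (mod 95)
Candidate C: Squares mod 95: 8^1≡8, 8^2≡64, 8^4≡11, 8^8≡26, 8^16≡11, 8^32≡26, 8^64≡11; 65 = 64 + 1, so 8^65 ≡ 11·8 ≡ 88 (mod 95)
  → matches H = 88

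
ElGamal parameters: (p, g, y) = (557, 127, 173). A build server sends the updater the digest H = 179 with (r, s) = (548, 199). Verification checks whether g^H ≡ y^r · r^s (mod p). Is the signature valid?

Left side g^H mod p:
127^2 = 16129 ≡ 533
127^4 ≡ 533^2 = 284089 ≡ 19
127^8 ≡ 19^2 = 361
127^16 ≡ 361^2 = 130321 ≡ 540
127^32 ≡ 540^2 = 291600 ≡ 289
127^64 ≡ 289^2 = 83521 ≡ 528
127^128 ≡ 528^2 = 278784 ≡ 284
179 = 128 + 32 + 16 + 2 + 1, so 127^179 ≡ 284·289·540·533·127 ≡ 170 (mod 557)
Right side y^r · r^s mod p:
173^2 = 29929 ≡ 408
173^4 ≡ 408^2 = 166464 ≡ 478
173^8 ≡ 478^2 = 228484 ≡ 114
173^16 ≡ 114^2 = 12996 ≡ 185
173^32 ≡ 185^2 = 34225 ≡ 248
173^64 ≡ 248^2 = 61504 ≡ 234
173^128 ≡ 234^2 = 54756 ≡ 170
173^256 ≡ 170^2 = 28900 ≡ 493
173^512 ≡ 493^2 = 243049 ≡ 197
548 = 512 + 32 + 4, so 173^548 ≡ 197·248·478 ≡ 386 (mod 557)
548^2 = 300304 ≡ 81
548^4 ≡ 81^2 = 6561 ≡ 434
548^8 ≡ 434^2 = 188356 ≡ 90
548^16 ≡ 90^2 = 8100 ≡ 302
548^32 ≡ 302^2 = 91204 ≡ 413
548^64 ≡ 413^2 = 170569 ≡ 127
548^128 ≡ 127^2 = 16129 ≡ 533
199 = 128 + 64 + 4 + 2 + 1, so 548^199 ≡ 533·127·434·81·548 ≡ 402 (mod 557)
386·402 = 155172 ≡ 326 (mod 557)
170 ≠ 326, so verification fails.

invalid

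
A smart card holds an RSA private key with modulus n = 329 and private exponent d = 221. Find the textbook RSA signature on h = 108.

Squares mod 329: h^1≡108, h^2≡149, h^4≡158, h^8≡289, h^16≡284, h^32≡51, h^64≡298, h^128≡303
221 = 128 + 64 + 16 + 8 + 4 + 1, so h^221 ≡ 303·298·284·289·158·108 ≡ 12 (mod 329)

12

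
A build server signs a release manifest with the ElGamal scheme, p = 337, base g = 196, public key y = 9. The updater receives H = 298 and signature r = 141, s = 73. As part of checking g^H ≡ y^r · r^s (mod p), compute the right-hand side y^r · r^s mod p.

333

9^2 = 81
9^4 ≡ 81^2 = 6561 ≡ 158
9^8 ≡ 158^2 = 24964 ≡ 26
9^16 ≡ 26^2 = 676 ≡ 2
9^32 ≡ 2^2 = 4
9^64 ≡ 4^2 = 16
9^128 ≡ 16^2 = 256
141 = 128 + 8 + 4 + 1, so 9^141 ≡ 256·26·158·9 ≡ 187 (mod 337)
141^2 = 19881 ≡ 335
141^4 ≡ 335^2 = 112225 ≡ 4
141^8 ≡ 4^2 = 16
141^16 ≡ 16^2 = 256
141^32 ≡ 256^2 = 65536 ≡ 158
141^64 ≡ 158^2 = 24964 ≡ 26
73 = 64 + 8 + 1, so 141^73 ≡ 26·16·141 ≡ 18 (mod 337)
y^r · r^s ≡ 187·18 = 3366 ≡ 333 (mod 337)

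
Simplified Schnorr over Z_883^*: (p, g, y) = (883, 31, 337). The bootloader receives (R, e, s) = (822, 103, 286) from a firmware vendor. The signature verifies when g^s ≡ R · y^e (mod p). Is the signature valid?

invalid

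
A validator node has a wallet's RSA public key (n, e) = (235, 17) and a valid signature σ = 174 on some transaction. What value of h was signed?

19

Squares mod 235: σ^1≡174, σ^2≡196, σ^4≡111, σ^8≡101, σ^16≡96
17 = 16 + 1, so σ^17 ≡ 96·174 ≡ 19 (mod 235)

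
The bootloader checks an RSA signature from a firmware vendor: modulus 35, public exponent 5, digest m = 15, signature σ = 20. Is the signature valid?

σ^2 ≡ 20^2 = 400 ≡ 15
σ^4 ≡ 15^2 = 225 ≡ 15
5 = 4 + 1, so σ^5 ≡ 15·20 ≡ 20 (mod 35)
20 ≠ 15, so verification fails.

invalid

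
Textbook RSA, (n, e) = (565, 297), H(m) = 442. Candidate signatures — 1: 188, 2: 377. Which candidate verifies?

Candidate 1: 188^2 = 35344 ≡ 314; 188^4 ≡ 314^2 = 98596 ≡ 286; 188^8 ≡ 286^2 = 81796 ≡ 436; 188^16 ≡ 436^2 = 190096 ≡ 256; 188^32 ≡ 256^2 = 65536 ≡ 561; 188^64 ≡ 561^2 = 314721 ≡ 16; 188^128 ≡ 16^2 = 256; 188^256 ≡ 256^2 = 65536 ≡ 561; 297 = 256 + 32 + 8 + 1, so 188^297 ≡ 561·561·436·188 ≡ 123 (mod 565)
Candidate 2: 377^2 = 142129 ≡ 314; 377^4 ≡ 314^2 = 98596 ≡ 286; 377^8 ≡ 286^2 = 81796 ≡ 436; 377^16 ≡ 436^2 = 190096 ≡ 256; 377^32 ≡ 256^2 = 65536 ≡ 561; 377^64 ≡ 561^2 = 314721 ≡ 16; 377^128 ≡ 16^2 = 256; 377^256 ≡ 256^2 = 65536 ≡ 561; 297 = 256 + 32 + 8 + 1, so 377^297 ≡ 561·561·436·377 ≡ 442 (mod 565)
  → matches H(m) = 442

2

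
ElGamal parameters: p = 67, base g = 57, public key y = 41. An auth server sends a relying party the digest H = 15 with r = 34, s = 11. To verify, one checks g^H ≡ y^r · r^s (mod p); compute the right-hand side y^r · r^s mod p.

41^2 = 1681 ≡ 6
41^4 ≡ 6^2 = 36
41^8 ≡ 36^2 = 1296 ≡ 23
41^16 ≡ 23^2 = 529 ≡ 60
41^32 ≡ 60^2 = 3600 ≡ 49
34 = 32 + 2, so 41^34 ≡ 49·6 ≡ 26 (mod 67)
34^2 = 1156 ≡ 17
34^4 ≡ 17^2 = 289 ≡ 21
34^8 ≡ 21^2 = 441 ≡ 39
11 = 8 + 2 + 1, so 34^11 ≡ 39·17·34 ≡ 30 (mod 67)
y^r · r^s ≡ 26·30 = 780 ≡ 43 (mod 67)

43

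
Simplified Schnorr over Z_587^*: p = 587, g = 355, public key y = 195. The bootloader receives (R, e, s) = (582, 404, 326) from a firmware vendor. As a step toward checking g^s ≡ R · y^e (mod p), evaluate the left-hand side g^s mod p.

147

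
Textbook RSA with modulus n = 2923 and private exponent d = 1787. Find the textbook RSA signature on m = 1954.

Squares mod 2923: m^1≡1954, m^2≡678, m^4≡773, m^8≡1237, m^16≡1440, m^32≡1193, m^64≡2671, m^128≡2121, m^256≡144, m^512≡275, m^1024≡2550
1787 = 1024 + 512 + 128 + 64 + 32 + 16 + 8 + 2 + 1, so m^1787 ≡ 2550·275·2121·2671·1193·1440·1237·678·1954 ≡ 1730 (mod 2923)

1730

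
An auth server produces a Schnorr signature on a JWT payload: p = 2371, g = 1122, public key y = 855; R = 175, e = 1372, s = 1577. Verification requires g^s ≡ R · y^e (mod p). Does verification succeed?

fails

g^s mod p:
1122^2 = 1258884 ≡ 2254
1122^4 ≡ 2254^2 = 5080516 ≡ 1834
1122^8 ≡ 1834^2 = 3363556 ≡ 1478
1122^16 ≡ 1478^2 = 2184484 ≡ 793
1122^32 ≡ 793^2 = 628849 ≡ 534
1122^64 ≡ 534^2 = 285156 ≡ 636
1122^128 ≡ 636^2 = 404496 ≡ 1426
1122^256 ≡ 1426^2 = 2033476 ≡ 1529
1122^512 ≡ 1529^2 = 2337841 ≡ 35
1122^1024 ≡ 35^2 = 1225
1577 = 1024 + 512 + 32 + 8 + 1, so 1122^1577 ≡ 1225·35·534·1478·1122 ≡ 1965 (mod 2371)
R · y^e mod p:
855^2 = 731025 ≡ 757
855^4 ≡ 757^2 = 573049 ≡ 1638
855^8 ≡ 1638^2 = 2683044 ≡ 1443
855^16 ≡ 1443^2 = 2082249 ≡ 511
855^32 ≡ 511^2 = 261121 ≡ 311
855^64 ≡ 311^2 = 96721 ≡ 1881
855^128 ≡ 1881^2 = 3538161 ≡ 629
855^256 ≡ 629^2 = 395641 ≡ 2055
855^512 ≡ 2055^2 = 4223025 ≡ 274
855^1024 ≡ 274^2 = 75076 ≡ 1575
1372 = 1024 + 256 + 64 + 16 + 8 + 4, so 855^1372 ≡ 1575·2055·1881·511·1443·1638 ≡ 2045 (mod 2371)
175·2045 = 357875 ≡ 2225 (mod 2371)
1965 ≠ 2225; the check fails.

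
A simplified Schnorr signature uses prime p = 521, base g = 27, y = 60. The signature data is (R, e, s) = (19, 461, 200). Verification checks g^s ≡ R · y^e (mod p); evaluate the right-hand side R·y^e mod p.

60^461 mod 521 = 461
R · y^e ≡ 19·461 = 8759 ≡ 423 (mod 521)

423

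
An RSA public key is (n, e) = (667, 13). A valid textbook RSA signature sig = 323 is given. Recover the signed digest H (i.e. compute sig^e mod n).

Squares mod 667: sig^1≡323, sig^2≡277, sig^4≡24, sig^8≡576
13 = 8 + 4 + 1, so sig^13 ≡ 576·24·323 ≡ 254 (mod 667)

254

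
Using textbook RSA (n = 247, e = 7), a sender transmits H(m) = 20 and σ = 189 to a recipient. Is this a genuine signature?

σ^2 ≡ 189^2 = 35721 ≡ 153
σ^4 ≡ 153^2 = 23409 ≡ 191
7 = 4 + 2 + 1, so σ^7 ≡ 191·153·189 ≡ 227 (mod 247)
The recovered value 227 does not match the digest 20.

forged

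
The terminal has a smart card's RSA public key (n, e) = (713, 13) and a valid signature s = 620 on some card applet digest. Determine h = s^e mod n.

620

s^13 mod 713 = 620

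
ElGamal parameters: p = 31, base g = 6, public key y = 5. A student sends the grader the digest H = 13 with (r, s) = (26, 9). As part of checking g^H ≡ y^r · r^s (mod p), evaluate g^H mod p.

6^2 = 36 ≡ 5
6^4 ≡ 5^2 = 25
6^8 ≡ 25^2 = 625 ≡ 5
13 = 8 + 4 + 1, so 6^13 ≡ 5·25·6 ≡ 6 (mod 31)

6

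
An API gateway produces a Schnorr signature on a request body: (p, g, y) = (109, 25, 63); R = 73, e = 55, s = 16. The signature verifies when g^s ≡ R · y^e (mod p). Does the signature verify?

g^s mod p:
25^2 = 625 ≡ 80
25^4 ≡ 80^2 = 6400 ≡ 78
25^8 ≡ 78^2 = 6084 ≡ 89
25^16 ≡ 89^2 = 7921 ≡ 73
R · y^e mod p:
63^2 = 3969 ≡ 45
63^4 ≡ 45^2 = 2025 ≡ 63
63^8 ≡ 63^2 = 3969 ≡ 45
63^16 ≡ 45^2 = 2025 ≡ 63
63^32 ≡ 63^2 = 3969 ≡ 45
55 = 32 + 16 + 4 + 2 + 1, so 63^55 ≡ 45·63·63·45·63 ≡ 63 (mod 109)
73·63 = 4599 ≡ 21 (mod 109)
73 ≠ 21; the check fails.

does not verify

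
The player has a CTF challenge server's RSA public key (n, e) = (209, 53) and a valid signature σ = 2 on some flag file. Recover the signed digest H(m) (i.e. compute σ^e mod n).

162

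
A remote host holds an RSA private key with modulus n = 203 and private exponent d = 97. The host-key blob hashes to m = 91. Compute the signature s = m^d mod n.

196

Squares mod 203: m^1≡91, m^2≡161, m^4≡140, m^8≡112, m^16≡161, m^32≡140, m^64≡112
97 = 64 + 32 + 1, so m^97 ≡ 112·140·91 ≡ 196 (mod 203)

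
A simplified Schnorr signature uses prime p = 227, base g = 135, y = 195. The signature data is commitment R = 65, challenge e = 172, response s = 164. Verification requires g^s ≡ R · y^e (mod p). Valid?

yes

g^s mod p:
135^2 = 18225 ≡ 65
135^4 ≡ 65^2 = 4225 ≡ 139
135^8 ≡ 139^2 = 19321 ≡ 26
135^16 ≡ 26^2 = 676 ≡ 222
135^32 ≡ 222^2 = 49284 ≡ 25
135^64 ≡ 25^2 = 625 ≡ 171
135^128 ≡ 171^2 = 29241 ≡ 185
164 = 128 + 32 + 4, so 135^164 ≡ 185·25·139 ≡ 11 (mod 227)
R · y^e mod p:
195^2 = 38025 ≡ 116
195^4 ≡ 116^2 = 13456 ≡ 63
195^8 ≡ 63^2 = 3969 ≡ 110
195^16 ≡ 110^2 = 12100 ≡ 69
195^32 ≡ 69^2 = 4761 ≡ 221
195^64 ≡ 221^2 = 48841 ≡ 36
195^128 ≡ 36^2 = 1296 ≡ 161
172 = 128 + 32 + 8 + 4, so 195^172 ≡ 161·221·110·63 ≡ 77 (mod 227)
65·77 = 5005 ≡ 11 (mod 227)
11 ≡ 11 (mod 227); signature holds.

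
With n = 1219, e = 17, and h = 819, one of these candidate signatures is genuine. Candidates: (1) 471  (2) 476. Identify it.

1

Candidate 1: 471^2 = 221841 ≡ 1202; 471^4 ≡ 1202^2 = 1444804 ≡ 289; 471^8 ≡ 289^2 = 83521 ≡ 629; 471^16 ≡ 629^2 = 395641 ≡ 685; 17 = 16 + 1, so 471^17 ≡ 685·471 ≡ 819 (mod 1219)
  → matches h = 819
Candidate 2: 476^2 = 226576 ≡ 1061; 476^4 ≡ 1061^2 = 1125721 ≡ 584; 476^8 ≡ 584^2 = 341056 ≡ 955; 476^16 ≡ 955^2 = 912025 ≡ 213; 17 = 16 + 1, so 476^17 ≡ 213·476 ≡ 211 (mod 1219)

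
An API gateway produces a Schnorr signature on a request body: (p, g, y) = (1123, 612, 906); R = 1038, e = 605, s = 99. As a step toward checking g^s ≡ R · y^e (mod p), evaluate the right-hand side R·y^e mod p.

906^2 = 820836 ≡ 1046
906^4 ≡ 1046^2 = 1094116 ≡ 314
906^8 ≡ 314^2 = 98596 ≡ 895
906^16 ≡ 895^2 = 801025 ≡ 326
906^32 ≡ 326^2 = 106276 ≡ 714
906^64 ≡ 714^2 = 509796 ≡ 1077
906^128 ≡ 1077^2 = 1159929 ≡ 993
906^256 ≡ 993^2 = 986049 ≡ 55
906^512 ≡ 55^2 = 3025 ≡ 779
605 = 512 + 64 + 16 + 8 + 4 + 1, so 906^605 ≡ 779·1077·326·895·314·906 ≡ 26 (mod 1123)
R · y^e ≡ 1038·26 = 26988 ≡ 36 (mod 1123)

36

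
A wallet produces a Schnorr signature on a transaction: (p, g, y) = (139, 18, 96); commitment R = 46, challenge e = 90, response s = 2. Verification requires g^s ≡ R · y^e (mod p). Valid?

yes

g^s mod p:
18^2 = 324 ≡ 46
R · y^e mod p:
96^2 = 9216 ≡ 42
96^4 ≡ 42^2 = 1764 ≡ 96
96^8 ≡ 96^2 = 9216 ≡ 42
96^16 ≡ 42^2 = 1764 ≡ 96
96^32 ≡ 96^2 = 9216 ≡ 42
96^64 ≡ 42^2 = 1764 ≡ 96
90 = 64 + 16 + 8 + 2, so 96^90 ≡ 96·96·42·42 ≡ 1 (mod 139)
46·1 = 46 ≡ 46 (mod 139)
46 ≡ 46 (mod 139); signature holds.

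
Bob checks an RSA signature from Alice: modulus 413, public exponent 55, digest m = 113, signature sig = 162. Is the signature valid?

sig^2 ≡ 162^2 = 26244 ≡ 225
sig^4 ≡ 225^2 = 50625 ≡ 239
sig^8 ≡ 239^2 = 57121 ≡ 127
sig^16 ≡ 127^2 = 16129 ≡ 22
sig^32 ≡ 22^2 = 484 ≡ 71
55 = 32 + 16 + 4 + 2 + 1, so sig^55 ≡ 71·22·239·225·162 ≡ 113 (mod 413)
sig^55 mod 413 = 113 matches m.

valid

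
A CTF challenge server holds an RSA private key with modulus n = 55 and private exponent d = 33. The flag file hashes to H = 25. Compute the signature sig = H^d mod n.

5

Squares mod 55: H^1≡25, H^2≡20, H^4≡15, H^8≡5, H^16≡25, H^32≡20
33 = 32 + 1, so H^33 ≡ 20·25 ≡ 5 (mod 55)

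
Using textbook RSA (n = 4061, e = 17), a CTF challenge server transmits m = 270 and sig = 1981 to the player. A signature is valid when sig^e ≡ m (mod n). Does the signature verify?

does not verify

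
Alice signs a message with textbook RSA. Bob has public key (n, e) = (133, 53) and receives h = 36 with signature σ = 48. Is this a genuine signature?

forged

Squares mod 133: σ^1≡48, σ^2≡43, σ^4≡120, σ^8≡36, σ^16≡99, σ^32≡92
53 = 32 + 16 + 4 + 1, so σ^53 ≡ 92·99·120·48 ≡ 97 (mod 133)
The recovered value 97 does not match the digest 36.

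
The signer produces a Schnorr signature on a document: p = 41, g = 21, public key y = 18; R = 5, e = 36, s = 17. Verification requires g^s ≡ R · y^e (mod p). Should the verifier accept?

accept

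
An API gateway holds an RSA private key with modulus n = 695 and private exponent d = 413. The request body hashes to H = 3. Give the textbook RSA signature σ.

H^2 ≡ 3^2 = 9
H^4 ≡ 9^2 = 81
H^8 ≡ 81^2 = 6561 ≡ 306
H^16 ≡ 306^2 = 93636 ≡ 506
H^32 ≡ 506^2 = 256036 ≡ 276
H^64 ≡ 276^2 = 76176 ≡ 421
H^128 ≡ 421^2 = 177241 ≡ 16
H^256 ≡ 16^2 = 256
413 = 256 + 128 + 16 + 8 + 4 + 1, so H^413 ≡ 256·16·506·306·81·3 ≡ 93 (mod 695)

93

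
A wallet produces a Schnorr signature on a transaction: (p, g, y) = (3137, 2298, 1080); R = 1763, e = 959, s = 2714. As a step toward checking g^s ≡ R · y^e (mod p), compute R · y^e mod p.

2174

Squares mod 3137: 1080^1≡1080, 1080^2≡2573, 1080^4≡1259, 1080^8≡896, 1080^16≡2881, 1080^32≡2796, 1080^64≡212, 1080^128≡1026, 1080^256≡1781, 1080^512≡454
959 = 512 + 256 + 128 + 32 + 16 + 8 + 4 + 2 + 1, so 1080^959 ≡ 454·1781·1026·2796·2881·896·1259·2573·1080 ≡ 2624 (mod 3137)
R · y^e ≡ 1763·2624 = 4626112 ≡ 2174 (mod 3137)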